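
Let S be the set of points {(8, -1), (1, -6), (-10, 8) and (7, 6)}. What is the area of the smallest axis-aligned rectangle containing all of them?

252

x ranges over [-10, 8], width 18.
y ranges over [-6, 8], height 14.
Area = 18 × 14 = 252.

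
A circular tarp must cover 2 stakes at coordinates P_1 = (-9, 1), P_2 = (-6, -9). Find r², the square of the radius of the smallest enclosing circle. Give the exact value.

The smallest circle enclosing two points has them as diameter endpoints.
Centre = midpoint = (-7.5, -4); r² = |P_1P_2|²/4 = 109/4 = 27.25.

27.25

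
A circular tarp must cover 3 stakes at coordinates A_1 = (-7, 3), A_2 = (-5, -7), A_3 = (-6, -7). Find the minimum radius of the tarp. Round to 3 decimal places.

5.099

Side lengths²: A_1A_2² = 104, A_1A_3² = 101, A_2A_3² = 1.
Since A_1A_2² = 104 ≥ 101 + 1 = 102, the angle opposite A_1A_2 is not acute, so the smallest enclosing circle has A_1A_2 as diameter.
Centre = midpoint of A_1A_2 = (-6, -2), r² = 104/4 = 26.
r = √26 ≈ 5.099.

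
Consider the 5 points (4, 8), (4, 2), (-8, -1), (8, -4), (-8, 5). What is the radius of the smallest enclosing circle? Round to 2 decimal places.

The farthest pair is (8, -4)–(-8, 5) with squared distance 337. The circle on this segment as diameter has centre (0, 0.5) and r² = 337/4 = 84.25.
Check (4, 8): distance² to centre = 72.25 ≤ 84.25, so it lies inside.
All remaining points lie in this disk, and no smaller disk contains both endpoints, so this is the minimum enclosing circle.
r = √(84.25) ≈ 9.18.

9.18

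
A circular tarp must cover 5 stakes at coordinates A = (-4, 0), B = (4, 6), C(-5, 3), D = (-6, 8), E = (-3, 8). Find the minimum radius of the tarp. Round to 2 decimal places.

5.53

The minimum enclosing circle of a finite set is fixed by two of the points (as a diameter) or three (as a circumcircle).
The minimum enclosing circle is determined by three boundary points: A, B, D.
Their circumcentre is (-27/19, 93/19) with r² = 11050/361.
The farthest remaining point C is at distance² 5920/361 ≤ 11050/361.
r = √(11050/361) ≈ 5.53.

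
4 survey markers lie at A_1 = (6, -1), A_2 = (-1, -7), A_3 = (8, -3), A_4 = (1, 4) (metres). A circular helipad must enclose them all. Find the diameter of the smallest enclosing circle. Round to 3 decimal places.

11.979

The minimum enclosing circle is determined by three boundary points: A_2, A_3, A_4.
Their circumcentre is (55/26, -49/26) with r² = 12125/338.
The farthest remaining point A_1 is at distance² 5365/338 ≤ 12125/338.
Diameter = 2r = 2√(12125/338) ≈ 11.979.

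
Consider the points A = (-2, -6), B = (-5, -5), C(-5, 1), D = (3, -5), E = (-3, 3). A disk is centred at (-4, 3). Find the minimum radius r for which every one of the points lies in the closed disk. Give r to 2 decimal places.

The required radius is the distance from (-4, 3) to the farthest point.
Squared distances: 85, 65, 5, 113, 1.
Maximum is 113, attained at D.
r = √113 ≈ 10.63.

10.63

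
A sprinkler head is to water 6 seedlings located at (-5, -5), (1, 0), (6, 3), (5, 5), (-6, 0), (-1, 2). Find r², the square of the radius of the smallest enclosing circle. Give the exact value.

50

The minimum enclosing circle of a finite set is fixed by two of the points (as a diameter) or three (as a circumcircle).
The farthest pair is (-5, -5)–(5, 5) with squared distance 200. The circle on this segment as diameter has centre (0, 0) and r² = 200/4 = 50.
Check (1, 0): distance² to centre = 1 ≤ 50, so it lies inside.
All remaining points lie in this disk, and no smaller disk contains both endpoints, so this is the minimum enclosing circle.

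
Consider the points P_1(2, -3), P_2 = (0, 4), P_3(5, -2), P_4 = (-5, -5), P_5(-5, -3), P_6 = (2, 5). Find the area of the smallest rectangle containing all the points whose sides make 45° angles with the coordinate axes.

93.5

In coordinates u = x + y, v = x − y the rectangle is axis-aligned; the map (x,y)→(u,v) scales areas by 2.
u-values: -1, 4, 3, -10, -8, 7; range = 7 − (-10) = 17.
v-values: 5, -4, 7, 0, -2, -3; range = 7 − (-4) = 11.
Area = (17 × 11) / 2 = 93.5.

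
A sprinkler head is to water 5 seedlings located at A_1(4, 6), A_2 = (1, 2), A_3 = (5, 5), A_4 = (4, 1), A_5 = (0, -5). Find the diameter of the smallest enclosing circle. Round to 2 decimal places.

The farthest pair is A_1–A_5 with squared distance 137. The circle on this segment as diameter has centre (2, 0.5) and r² = 137/4 = 34.25.
Check A_2: distance² to centre = 3.25 ≤ 34.25, so it lies inside.
All remaining points lie in this disk, and no smaller disk contains both endpoints, so this is the minimum enclosing circle.
Diameter = 2r = 2√(34.25) ≈ 11.70.

11.70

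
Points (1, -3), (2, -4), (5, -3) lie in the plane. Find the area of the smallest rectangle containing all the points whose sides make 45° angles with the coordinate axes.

In coordinates u = x + y, v = x − y the rectangle is axis-aligned; the map (x,y)→(u,v) scales areas by 2.
u-values: -2, -2, 2; range = 2 − (-2) = 4.
v-values: 4, 6, 8; range = 8 − 4 = 4.
Area = (4 × 4) / 2 = 8.

8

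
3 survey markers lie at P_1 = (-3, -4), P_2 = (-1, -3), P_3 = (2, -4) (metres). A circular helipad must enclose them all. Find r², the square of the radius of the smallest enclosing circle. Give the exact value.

Side lengths²: P_1P_2² = 5, P_1P_3² = 25, P_2P_3² = 10.
Since P_1P_3² = 25 ≥ 10 + 5 = 15, the angle opposite P_1P_3 is not acute, so the smallest enclosing circle has P_1P_3 as diameter.
Centre = midpoint of P_1P_3 = (-0.5, -4), r² = 25/4 = 6.25.

6.25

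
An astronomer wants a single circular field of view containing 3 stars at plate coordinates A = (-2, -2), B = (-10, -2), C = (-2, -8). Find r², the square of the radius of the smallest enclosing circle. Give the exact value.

25

Side lengths²: AB² = 64, AC² = 36, BC² = 100.
Since BC² = 100 ≥ 64 + 36 = 100, the angle opposite BC is not acute, so the smallest enclosing circle has BC as diameter.
Centre = midpoint of BC = (-6, -5), r² = 100/4 = 25.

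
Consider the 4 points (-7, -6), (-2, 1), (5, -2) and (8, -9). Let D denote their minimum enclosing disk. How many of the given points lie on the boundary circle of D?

3

The minimum enclosing circle of a finite set is fixed by two of the points (as a diameter) or three (as a circumcircle).
The minimum enclosing circle is determined by three boundary points: (-7, -6), (-2, 1), (8, -9).
Their circumcentre is (0.75, -6.25) with r² = 60.125.
The farthest remaining point (5, -2) is at distance² 36.125 ≤ 60.125.
The points at distance exactly r from the centre are (-7, -6), (-2, 1), (8, -9) — 3 points.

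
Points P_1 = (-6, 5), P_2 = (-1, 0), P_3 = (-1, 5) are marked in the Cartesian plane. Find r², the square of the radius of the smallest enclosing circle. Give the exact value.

12.5

Side lengths²: P_1P_2² = 50, P_1P_3² = 25, P_2P_3² = 25.
Since P_1P_2² = 50 ≥ 25 + 25 = 50, the angle opposite P_1P_2 is not acute, so the smallest enclosing circle has P_1P_2 as diameter.
Centre = midpoint of P_1P_2 = (-3.5, 2.5), r² = 50/4 = 12.5.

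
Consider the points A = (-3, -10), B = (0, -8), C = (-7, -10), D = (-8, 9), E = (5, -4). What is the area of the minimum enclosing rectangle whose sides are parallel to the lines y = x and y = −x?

In coordinates u = x + y, v = x − y the rectangle is axis-aligned; the map (x,y)→(u,v) scales areas by 2.
u-values: -13, -8, -17, 1, 1; range = 1 − (-17) = 18.
v-values: 7, 8, 3, -17, 9; range = 9 − (-17) = 26.
Area = (18 × 26) / 2 = 234.

234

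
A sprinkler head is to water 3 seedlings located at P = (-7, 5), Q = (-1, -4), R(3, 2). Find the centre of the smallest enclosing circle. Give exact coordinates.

(-2.625, 17/12)

Side lengths²: PQ² = 117, PR² = 109, QR² = 52.
Since PQ² = 117 < 109 + 52 = 161, the triangle is acute, so the smallest enclosing circle is the circumcircle.
Circumcentre = (-2.625, 17/12), r² = 18421/576.
Centre = (-2.625, 17/12).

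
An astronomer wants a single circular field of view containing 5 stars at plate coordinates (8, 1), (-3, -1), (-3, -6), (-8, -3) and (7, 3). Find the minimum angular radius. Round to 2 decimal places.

8.25

The farthest pair is (8, 1)–(-8, -3) with squared distance 272. The circle on this segment as diameter has centre (0, -1) and r² = 272/4 = 68.
Check (-3, -1): distance² to centre = 9 ≤ 68, so it lies inside.
All remaining points lie in this disk, and no smaller disk contains both endpoints, so this is the minimum enclosing circle.
r = √68 ≈ 8.25.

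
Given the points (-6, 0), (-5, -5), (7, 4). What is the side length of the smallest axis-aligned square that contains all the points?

The bounding box has width 13 and height 9.
An axis-aligned square enclosing the set must have side ≥ max(width, height).
So the minimum side is max(13, 9) = 13.

13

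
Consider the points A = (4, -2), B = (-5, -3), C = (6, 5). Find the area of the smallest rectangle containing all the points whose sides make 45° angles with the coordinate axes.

76

In coordinates u = x + y, v = x − y the rectangle is axis-aligned; the map (x,y)→(u,v) scales areas by 2.
u-values: 2, -8, 11; range = 11 − (-8) = 19.
v-values: 6, -2, 1; range = 6 − (-2) = 8.
Area = (19 × 8) / 2 = 76.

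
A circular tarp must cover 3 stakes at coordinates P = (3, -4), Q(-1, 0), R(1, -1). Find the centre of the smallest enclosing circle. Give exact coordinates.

(1, -2)

Side lengths²: PQ² = 32, PR² = 13, QR² = 5.
Since PQ² = 32 ≥ 13 + 5 = 18, the angle opposite PQ is not acute, so the smallest enclosing circle has PQ as diameter.
Centre = midpoint of PQ = (1, -2), r² = 32/4 = 8.
Centre = (1, -2).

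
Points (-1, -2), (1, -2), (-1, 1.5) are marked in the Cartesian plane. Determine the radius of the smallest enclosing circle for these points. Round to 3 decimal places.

Call the three points A, B, C in the order given.
Side lengths²: AB² = 4, AC² = 12.25, BC² = 16.25.
Since BC² = 16.25 ≥ 12.25 + 4 = 16.25, the angle opposite BC is not acute, so the smallest enclosing circle has BC as diameter.
Centre = midpoint of BC = (0, -0.25), r² = 16.25/4 = 4.0625.
r = √(4.0625) ≈ 2.016.

2.016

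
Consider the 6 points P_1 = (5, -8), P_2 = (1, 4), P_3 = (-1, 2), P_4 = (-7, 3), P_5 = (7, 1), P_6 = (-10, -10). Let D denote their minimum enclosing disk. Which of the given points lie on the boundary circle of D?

P_5, P_6

By Welzl's lemma the MEC is supported by two points (diametrically opposite) or three points (on a circumcircle).
The farthest pair is P_5–P_6 with squared distance 410. The circle on this segment as diameter has centre (-1.5, -4.5) and r² = 410/4 = 102.5.
Check P_1: distance² to centre = 54.5 ≤ 102.5, so it lies inside.
All remaining points lie in this disk, and no smaller disk contains both endpoints, so this is the minimum enclosing circle.
The points at distance exactly r from the centre are P_5, P_6 — 2 points.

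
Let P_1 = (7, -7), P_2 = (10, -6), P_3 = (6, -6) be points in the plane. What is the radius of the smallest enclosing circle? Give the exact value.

Side lengths²: P_1P_2² = 10, P_1P_3² = 2, P_2P_3² = 16.
Since P_2P_3² = 16 ≥ 10 + 2 = 12, the angle opposite P_2P_3 is not acute, so the smallest enclosing circle has P_2P_3 as diameter.
Centre = midpoint of P_2P_3 = (8, -6), r² = 16/4 = 4.
r = √4 = 2.

2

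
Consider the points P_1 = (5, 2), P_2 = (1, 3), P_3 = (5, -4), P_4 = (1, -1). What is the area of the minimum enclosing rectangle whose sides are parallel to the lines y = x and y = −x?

38.5

In coordinates u = x + y, v = x − y the rectangle is axis-aligned; the map (x,y)→(u,v) scales areas by 2.
u-values: 7, 4, 1, 0; range = 7 − 0 = 7.
v-values: 3, -2, 9, 2; range = 9 − (-2) = 11.
Area = (7 × 11) / 2 = 38.5.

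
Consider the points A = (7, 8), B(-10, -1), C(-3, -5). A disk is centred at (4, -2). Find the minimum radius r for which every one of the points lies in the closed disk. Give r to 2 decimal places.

The required radius is the distance from (4, -2) to the farthest point.
Squared distances: 109, 197, 58.
Maximum is 197, attained at B.
r = √197 ≈ 14.04.

14.04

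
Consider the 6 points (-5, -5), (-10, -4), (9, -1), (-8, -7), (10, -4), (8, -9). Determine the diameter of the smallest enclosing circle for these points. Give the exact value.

20

The farthest pair is (-10, -4)–(10, -4) with squared distance 400. The circle on this segment as diameter has centre (0, -4) and r² = 400/4 = 100.
Check (-5, -5): distance² to centre = 26 ≤ 100, so it lies inside.
All remaining points lie in this disk, and no smaller disk contains both endpoints, so this is the minimum enclosing circle.
Diameter = 2r = 2√100 = 20.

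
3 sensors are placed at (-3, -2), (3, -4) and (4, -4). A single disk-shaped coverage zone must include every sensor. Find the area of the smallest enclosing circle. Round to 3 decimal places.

41.626

Call the three points A, B, C in the order given.
Side lengths²: AB² = 40, AC² = 53, BC² = 1.
Since AC² = 53 ≥ 40 + 1 = 41, the angle opposite AC is not acute, so the smallest enclosing circle has AC as diameter.
Centre = midpoint of AC = (0.5, -3), r² = 53/4 = 13.25.
Area = π·r² = π·13.25 ≈ 41.626.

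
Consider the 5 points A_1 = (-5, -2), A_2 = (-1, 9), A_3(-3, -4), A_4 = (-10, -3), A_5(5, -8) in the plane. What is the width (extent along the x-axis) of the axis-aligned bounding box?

15

max x = 5, min x = -10, so width = 15.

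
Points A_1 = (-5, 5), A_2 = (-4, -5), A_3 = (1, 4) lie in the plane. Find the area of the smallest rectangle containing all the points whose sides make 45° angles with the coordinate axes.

In coordinates u = x + y, v = x − y the rectangle is axis-aligned; the map (x,y)→(u,v) scales areas by 2.
u-values: 0, -9, 5; range = 5 − (-9) = 14.
v-values: -10, 1, -3; range = 1 − (-10) = 11.
Area = (14 × 11) / 2 = 77.

77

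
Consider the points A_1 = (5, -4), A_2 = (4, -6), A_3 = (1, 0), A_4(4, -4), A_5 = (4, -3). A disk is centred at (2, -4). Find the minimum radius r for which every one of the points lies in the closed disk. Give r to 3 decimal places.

4.123

The required radius is the distance from (2, -4) to the farthest point.
Squared distances: 9, 8, 17, 4, 5.
Maximum is 17, attained at A_3.
r = √17 ≈ 4.123.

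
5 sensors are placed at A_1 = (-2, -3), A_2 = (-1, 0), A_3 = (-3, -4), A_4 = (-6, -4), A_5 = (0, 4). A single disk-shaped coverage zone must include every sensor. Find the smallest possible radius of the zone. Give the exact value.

5

The minimum enclosing circle of a finite set is fixed by two of the points (as a diameter) or three (as a circumcircle).
The farthest pair is A_4–A_5 with squared distance 100. The circle on this segment as diameter has centre (-3, 0) and r² = 100/4 = 25.
Check A_1: distance² to centre = 10 ≤ 25, so it lies inside.
All remaining points lie in this disk, and no smaller disk contains both endpoints, so this is the minimum enclosing circle.
r = √25 = 5.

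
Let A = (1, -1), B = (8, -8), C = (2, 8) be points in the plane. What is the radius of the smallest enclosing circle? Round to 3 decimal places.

8.544

Side lengths²: AB² = 98, AC² = 82, BC² = 292.
Since BC² = 292 ≥ 98 + 82 = 180, the angle opposite BC is not acute, so the smallest enclosing circle has BC as diameter.
Centre = midpoint of BC = (5, 0), r² = 292/4 = 73.
r = √73 ≈ 8.544.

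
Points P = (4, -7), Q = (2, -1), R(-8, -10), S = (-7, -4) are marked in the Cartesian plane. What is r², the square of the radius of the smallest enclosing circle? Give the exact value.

15385/338

The minimum enclosing circle is determined by three boundary points: P, Q, R.
Their circumcentre is (-69/26, -153/26) with r² = 15385/338.
The farthest remaining point S is at distance² 7585/338 ≤ 15385/338.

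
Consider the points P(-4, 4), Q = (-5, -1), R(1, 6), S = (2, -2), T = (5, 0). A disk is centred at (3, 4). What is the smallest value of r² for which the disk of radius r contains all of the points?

The required radius is the distance from (3, 4) to the farthest point.
Squared distances: 49, 89, 8, 37, 20.
Maximum is 89, attained at Q.

89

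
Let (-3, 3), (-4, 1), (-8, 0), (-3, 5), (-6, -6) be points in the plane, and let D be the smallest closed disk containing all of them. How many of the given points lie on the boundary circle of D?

2

By Welzl's lemma the MEC is supported by two points (diametrically opposite) or three points (on a circumcircle).
The farthest pair is (-3, 5)–(-6, -6) with squared distance 130. The circle on this segment as diameter has centre (-4.5, -0.5) and r² = 130/4 = 32.5.
Check (-3, 3): distance² to centre = 14.5 ≤ 32.5, so it lies inside.
All remaining points lie in this disk, and no smaller disk contains both endpoints, so this is the minimum enclosing circle.
The points at distance exactly r from the centre are (-3, 5), (-6, -6) — 2 points.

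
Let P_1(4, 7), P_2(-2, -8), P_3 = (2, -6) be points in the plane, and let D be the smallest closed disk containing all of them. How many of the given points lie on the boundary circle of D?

2

Side lengths²: P_1P_2² = 261, P_1P_3² = 173, P_2P_3² = 20.
Since P_1P_2² = 261 ≥ 173 + 20 = 193, the angle opposite P_1P_2 is not acute, so the smallest enclosing circle has P_1P_2 as diameter.
Centre = midpoint of P_1P_2 = (1, -0.5), r² = 261/4 = 65.25.
The points at distance exactly r from the centre are P_1, P_2 — 2 points.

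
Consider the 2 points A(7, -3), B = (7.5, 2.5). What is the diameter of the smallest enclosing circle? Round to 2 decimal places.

The smallest circle enclosing two points has them as diameter endpoints.
Centre = midpoint = (7.25, -0.25); r² = |AB|²/4 = 30.5/4 = 7.625.
Diameter = 2r = 2√(7.625) ≈ 5.52.

5.52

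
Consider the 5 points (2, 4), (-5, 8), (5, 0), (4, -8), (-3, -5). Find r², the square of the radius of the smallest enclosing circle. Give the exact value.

The farthest pair is (-5, 8)–(4, -8) with squared distance 337. The circle on this segment as diameter has centre (-0.5, 0) and r² = 337/4 = 84.25.
Check (2, 4): distance² to centre = 22.25 ≤ 84.25, so it lies inside.
All remaining points lie in this disk, and no smaller disk contains both endpoints, so this is the minimum enclosing circle.

84.25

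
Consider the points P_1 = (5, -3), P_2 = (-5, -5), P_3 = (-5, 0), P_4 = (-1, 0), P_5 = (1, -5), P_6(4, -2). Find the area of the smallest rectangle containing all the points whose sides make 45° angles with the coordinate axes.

In coordinates u = x + y, v = x − y the rectangle is axis-aligned; the map (x,y)→(u,v) scales areas by 2.
u-values: 2, -10, -5, -1, -4, 2; range = 2 − (-10) = 12.
v-values: 8, 0, -5, -1, 6, 6; range = 8 − (-5) = 13.
Area = (12 × 13) / 2 = 78.

78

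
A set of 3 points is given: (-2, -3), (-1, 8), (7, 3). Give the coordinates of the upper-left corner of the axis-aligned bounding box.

(-2, 8)

x-range [-2, 7], y-range [-3, 8].
The upper-left corner is (-2, 8).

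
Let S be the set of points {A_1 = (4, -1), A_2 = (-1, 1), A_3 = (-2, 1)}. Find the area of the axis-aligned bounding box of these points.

x ranges over [-2, 4], width 6.
y ranges over [-1, 1], height 2.
Area = 6 × 2 = 12.

12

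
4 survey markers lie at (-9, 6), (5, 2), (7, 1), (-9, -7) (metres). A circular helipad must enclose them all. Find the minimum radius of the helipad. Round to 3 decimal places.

9.371

The minimum enclosing circle of a finite set is fixed by two of the points (as a diameter) or three (as a circumcircle).
The minimum enclosing circle is determined by three boundary points: (-9, 6), (7, 1), (-9, -7).
Their circumcentre is (-2.25, -0.5) with r² = 87.8125.
The farthest remaining point (5, 2) is at distance² 58.8125 ≤ 87.8125.
r = √(87.8125) ≈ 9.371.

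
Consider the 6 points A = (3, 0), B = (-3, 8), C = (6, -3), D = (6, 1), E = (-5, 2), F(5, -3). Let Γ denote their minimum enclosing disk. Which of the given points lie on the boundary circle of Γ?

The minimum enclosing circle of a finite set is fixed by two of the points (as a diameter) or three (as a circumcircle).
The farthest pair is B–C with squared distance 202. The circle on this segment as diameter has centre (1.5, 2.5) and r² = 202/4 = 50.5.
Check A: distance² to centre = 8.5 ≤ 50.5, so it lies inside.
All remaining points lie in this disk, and no smaller disk contains both endpoints, so this is the minimum enclosing circle.
The points at distance exactly r from the centre are B, C — 2 points.

B, C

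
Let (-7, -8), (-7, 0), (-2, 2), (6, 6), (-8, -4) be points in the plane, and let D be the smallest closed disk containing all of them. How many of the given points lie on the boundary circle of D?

2

A smallest enclosing disk is always determined by at most three of the input points on its boundary.
The farthest pair is (-7, -8)–(6, 6) with squared distance 365. The circle on this segment as diameter has centre (-0.5, -1) and r² = 365/4 = 91.25.
Check (-7, 0): distance² to centre = 43.25 ≤ 91.25, so it lies inside.
All remaining points lie in this disk, and no smaller disk contains both endpoints, so this is the minimum enclosing circle.
The points at distance exactly r from the centre are (-7, -8), (6, 6) — 2 points.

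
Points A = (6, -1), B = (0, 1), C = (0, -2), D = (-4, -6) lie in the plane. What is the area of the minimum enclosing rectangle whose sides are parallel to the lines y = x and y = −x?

60

In coordinates u = x + y, v = x − y the rectangle is axis-aligned; the map (x,y)→(u,v) scales areas by 2.
u-values: 5, 1, -2, -10; range = 5 − (-10) = 15.
v-values: 7, -1, 2, 2; range = 7 − (-1) = 8.
Area = (15 × 8) / 2 = 60.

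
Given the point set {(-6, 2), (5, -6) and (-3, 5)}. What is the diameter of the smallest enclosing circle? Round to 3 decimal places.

13.770

Call the three points A, B, C in the order given.
Side lengths²: AB² = 185, AC² = 18, BC² = 185.
Since BC² = 185 < 185 + 18 = 203, the triangle is acute, so the smallest enclosing circle is the circumcircle.
Circumcentre = (5/38, -43/38), r² = 34225/722.
Diameter = 2r = 2√(34225/722) ≈ 13.770.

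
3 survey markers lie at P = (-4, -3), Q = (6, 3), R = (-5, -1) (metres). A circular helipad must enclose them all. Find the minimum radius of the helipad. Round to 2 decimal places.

5.87

Side lengths²: PQ² = 136, PR² = 5, QR² = 137.
Since QR² = 137 < 136 + 5 = 141, the triangle is acute, so the smallest enclosing circle is the circumcircle.
Circumcentre = (17/26, 15/26), r² = 11645/338.
r = √(11645/338) ≈ 5.87.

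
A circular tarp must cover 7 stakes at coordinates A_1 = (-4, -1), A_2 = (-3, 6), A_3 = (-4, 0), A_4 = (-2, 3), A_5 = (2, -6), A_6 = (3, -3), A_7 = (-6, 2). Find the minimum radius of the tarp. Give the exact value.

The minimum enclosing circle of a finite set is fixed by two of the points (as a diameter) or three (as a circumcircle).
The farthest pair is A_2–A_5 with squared distance 169. The circle on this segment as diameter has centre (-0.5, 0) and r² = 169/4 = 42.25.
Check A_1: distance² to centre = 13.25 ≤ 42.25, so it lies inside.
All remaining points lie in this disk, and no smaller disk contains both endpoints, so this is the minimum enclosing circle.
r = √(42.25) = 6.5.

6.5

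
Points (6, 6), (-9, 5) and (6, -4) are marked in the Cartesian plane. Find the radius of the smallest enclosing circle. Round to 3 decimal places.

8.766

Call the three points A, B, C in the order given.
Side lengths²: AB² = 226, AC² = 100, BC² = 306.
Since BC² = 306 < 226 + 100 = 326, the triangle is acute, so the smallest enclosing circle is the circumcircle.
Circumcentre = (-1.2, 1), r² = 76.84.
r = √(76.84) ≈ 8.766.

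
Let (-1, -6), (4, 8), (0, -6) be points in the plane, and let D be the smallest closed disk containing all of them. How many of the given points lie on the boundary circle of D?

2

Call the three points A, B, C in the order given.
Side lengths²: AB² = 221, AC² = 1, BC² = 212.
Since AB² = 221 ≥ 212 + 1 = 213, the angle opposite AB is not acute, so the smallest enclosing circle has AB as diameter.
Centre = midpoint of AB = (1.5, 1), r² = 221/4 = 55.25.
The points at distance exactly r from the centre are (-1, -6), (4, 8) — 2 points.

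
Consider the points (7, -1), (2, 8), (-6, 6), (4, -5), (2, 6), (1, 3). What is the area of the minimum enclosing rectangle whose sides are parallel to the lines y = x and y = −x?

115.5

In coordinates u = x + y, v = x − y the rectangle is axis-aligned; the map (x,y)→(u,v) scales areas by 2.
u-values: 6, 10, 0, -1, 8, 4; range = 10 − (-1) = 11.
v-values: 8, -6, -12, 9, -4, -2; range = 9 − (-12) = 21.
Area = (11 × 21) / 2 = 115.5.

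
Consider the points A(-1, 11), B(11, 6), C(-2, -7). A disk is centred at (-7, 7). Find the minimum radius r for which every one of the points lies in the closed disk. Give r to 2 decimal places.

18.03

The required radius is the distance from (-7, 7) to the farthest point.
Squared distances: 52, 325, 221.
Maximum is 325, attained at B.
r = √325 ≈ 18.03.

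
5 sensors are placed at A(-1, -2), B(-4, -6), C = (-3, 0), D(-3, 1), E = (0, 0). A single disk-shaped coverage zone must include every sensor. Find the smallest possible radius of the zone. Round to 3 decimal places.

3.665

By Welzl's lemma the MEC is supported by two points (diametrically opposite) or three points (on a circumcircle).
The minimum enclosing circle is determined by three boundary points: B, D, E.
Their circumcentre is (-28/11, -29/11) with r² = 1625/121.
The farthest remaining point C is at distance² 866/121 ≤ 1625/121.
r = √(1625/121) ≈ 3.665.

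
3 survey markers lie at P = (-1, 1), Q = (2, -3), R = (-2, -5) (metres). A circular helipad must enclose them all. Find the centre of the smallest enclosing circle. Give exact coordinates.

Side lengths²: PQ² = 25, PR² = 37, QR² = 20.
Since PR² = 37 < 25 + 20 = 45, the triangle is acute, so the smallest enclosing circle is the circumcircle.
Circumcentre = (-21/22, -23/11), r² = 4625/484.
Centre = (-21/22, -23/11).

(-21/22, -23/11)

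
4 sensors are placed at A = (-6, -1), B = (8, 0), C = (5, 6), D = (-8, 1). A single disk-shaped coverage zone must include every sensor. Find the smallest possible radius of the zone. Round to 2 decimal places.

8.02

By Welzl's lemma the MEC is supported by two points (diametrically opposite) or three points (on a circumcircle).
The farthest pair is B–D with squared distance 257. The circle on this segment as diameter has centre (0, 0.5) and r² = 257/4 = 64.25.
Check A: distance² to centre = 38.25 ≤ 64.25, so it lies inside.
All remaining points lie in this disk, and no smaller disk contains both endpoints, so this is the minimum enclosing circle.
r = √(64.25) ≈ 8.02.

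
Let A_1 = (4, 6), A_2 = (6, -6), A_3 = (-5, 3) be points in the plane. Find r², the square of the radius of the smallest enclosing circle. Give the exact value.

Side lengths²: A_1A_2² = 148, A_1A_3² = 90, A_2A_3² = 202.
Since A_2A_3² = 202 < 148 + 90 = 238, the triangle is acute, so the smallest enclosing circle is the circumcircle.
Circumcentre = (23/19, -12/19), r² = 18685/361.

18685/361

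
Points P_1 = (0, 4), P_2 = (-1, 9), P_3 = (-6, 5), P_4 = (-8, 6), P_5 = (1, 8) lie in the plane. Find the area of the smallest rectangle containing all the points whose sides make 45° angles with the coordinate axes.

55

In coordinates u = x + y, v = x − y the rectangle is axis-aligned; the map (x,y)→(u,v) scales areas by 2.
u-values: 4, 8, -1, -2, 9; range = 9 − (-2) = 11.
v-values: -4, -10, -11, -14, -7; range = -4 − (-14) = 10.
Area = (11 × 10) / 2 = 55.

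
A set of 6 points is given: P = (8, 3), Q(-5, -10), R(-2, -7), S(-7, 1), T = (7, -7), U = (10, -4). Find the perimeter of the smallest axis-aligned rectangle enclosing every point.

60

Width = max x − min x = 10 − (-7) = 17.
Height = max y − min y = 3 − (-10) = 13.
Perimeter = 2(17 + 13) = 60.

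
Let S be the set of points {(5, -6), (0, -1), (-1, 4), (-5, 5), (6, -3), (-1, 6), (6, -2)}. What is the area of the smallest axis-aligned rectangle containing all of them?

132

x ranges over [-5, 6], width 11.
y ranges over [-6, 6], height 12.
Area = 11 × 12 = 132.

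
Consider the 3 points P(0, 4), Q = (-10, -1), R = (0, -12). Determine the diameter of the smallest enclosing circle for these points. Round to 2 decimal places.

Side lengths²: PQ² = 125, PR² = 256, QR² = 221.
Since PR² = 256 < 221 + 125 = 346, the triangle is acute, so the smallest enclosing circle is the circumcircle.
Circumcentre = (-2.25, -4), r² = 69.0625.
Diameter = 2r = 2√(69.0625) ≈ 16.62.

16.62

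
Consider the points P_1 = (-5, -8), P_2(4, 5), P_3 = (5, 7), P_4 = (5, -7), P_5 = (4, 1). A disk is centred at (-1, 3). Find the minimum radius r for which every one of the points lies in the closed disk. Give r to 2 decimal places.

The required radius is the distance from (-1, 3) to the farthest point.
Squared distances: 137, 29, 52, 136, 29.
Maximum is 137, attained at P_1.
r = √137 ≈ 11.70.

11.70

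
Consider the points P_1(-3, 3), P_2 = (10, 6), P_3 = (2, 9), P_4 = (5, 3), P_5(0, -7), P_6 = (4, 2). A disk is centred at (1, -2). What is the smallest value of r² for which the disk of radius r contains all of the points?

The required radius is the distance from (1, -2) to the farthest point.
Squared distances: 41, 145, 122, 41, 26, 25.
Maximum is 145, attained at P_2.

145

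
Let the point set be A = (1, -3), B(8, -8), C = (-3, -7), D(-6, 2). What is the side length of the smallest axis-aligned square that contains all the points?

14

The bounding box has width 14 and height 10.
An axis-aligned square enclosing the set must have side ≥ max(width, height).
So the minimum side is max(14, 10) = 14.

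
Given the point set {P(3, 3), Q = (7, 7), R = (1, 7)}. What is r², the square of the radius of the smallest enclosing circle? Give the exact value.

10

Side lengths²: PQ² = 32, PR² = 20, QR² = 36.
Since QR² = 36 < 32 + 20 = 52, the triangle is acute, so the smallest enclosing circle is the circumcircle.
Circumcentre = (4, 6), r² = 10.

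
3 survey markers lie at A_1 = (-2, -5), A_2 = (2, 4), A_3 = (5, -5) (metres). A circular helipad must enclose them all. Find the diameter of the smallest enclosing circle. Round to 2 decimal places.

10.38

Side lengths²: A_1A_2² = 97, A_1A_3² = 49, A_2A_3² = 90.
Since A_1A_2² = 97 < 90 + 49 = 139, the triangle is acute, so the smallest enclosing circle is the circumcircle.
Circumcentre = (1.5, -7/6), r² = 485/18.
Diameter = 2r = 2√(485/18) ≈ 10.38.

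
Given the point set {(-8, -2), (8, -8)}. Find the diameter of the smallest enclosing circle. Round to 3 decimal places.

The smallest circle enclosing two points has them as diameter endpoints.
Centre = midpoint = (0, -5); r² = |(-8, -2)−(8, -8)|²/4 = 292/4 = 73.
Diameter = 2r = 2√73 ≈ 17.088.

17.088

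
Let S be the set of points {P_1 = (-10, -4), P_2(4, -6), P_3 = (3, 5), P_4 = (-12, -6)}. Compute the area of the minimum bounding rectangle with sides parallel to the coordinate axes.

176

x ranges over [-12, 4], width 16.
y ranges over [-6, 5], height 11.
Area = 16 × 11 = 176.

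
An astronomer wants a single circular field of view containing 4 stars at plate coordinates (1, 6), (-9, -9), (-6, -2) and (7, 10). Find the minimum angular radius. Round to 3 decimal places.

12.420

A smallest enclosing disk is always determined by at most three of the input points on its boundary.
The farthest pair is (-9, -9)–(7, 10) with squared distance 617. The circle on this segment as diameter has centre (-1, 0.5) and r² = 617/4 = 154.25.
Check (1, 6): distance² to centre = 34.25 ≤ 154.25, so it lies inside.
All remaining points lie in this disk, and no smaller disk contains both endpoints, so this is the minimum enclosing circle.
r = √(154.25) ≈ 12.420.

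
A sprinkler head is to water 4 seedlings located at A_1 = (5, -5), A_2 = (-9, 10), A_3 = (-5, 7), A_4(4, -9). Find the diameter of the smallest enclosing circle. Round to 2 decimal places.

23.02

By Welzl's lemma the MEC is supported by two points (diametrically opposite) or three points (on a circumcircle).
The farthest pair is A_2–A_4 with squared distance 530. The circle on this segment as diameter has centre (-2.5, 0.5) and r² = 530/4 = 132.5.
Check A_1: distance² to centre = 86.5 ≤ 132.5, so it lies inside.
All remaining points lie in this disk, and no smaller disk contains both endpoints, so this is the minimum enclosing circle.
Diameter = 2r = 2√(132.5) ≈ 23.02.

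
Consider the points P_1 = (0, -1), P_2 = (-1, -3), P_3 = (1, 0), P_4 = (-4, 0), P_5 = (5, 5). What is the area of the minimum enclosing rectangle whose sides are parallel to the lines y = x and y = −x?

In coordinates u = x + y, v = x − y the rectangle is axis-aligned; the map (x,y)→(u,v) scales areas by 2.
u-values: -1, -4, 1, -4, 10; range = 10 − (-4) = 14.
v-values: 1, 2, 1, -4, 0; range = 2 − (-4) = 6.
Area = (14 × 6) / 2 = 42.

42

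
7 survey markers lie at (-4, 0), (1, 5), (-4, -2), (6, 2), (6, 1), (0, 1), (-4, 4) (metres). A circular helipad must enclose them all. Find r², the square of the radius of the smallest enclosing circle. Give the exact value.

30.16

By Welzl's lemma the MEC is supported by two points (diametrically opposite) or three points (on a circumcircle).
The minimum enclosing circle is determined by three boundary points: (-4, -2), (6, 2), (-4, 4).
Their circumcentre is (0.6, 1) with r² = 30.16.
The farthest remaining point (6, 1) is at distance² 29.16 ≤ 30.16.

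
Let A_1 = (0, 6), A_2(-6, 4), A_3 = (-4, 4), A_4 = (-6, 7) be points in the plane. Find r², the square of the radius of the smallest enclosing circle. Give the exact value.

By Welzl's lemma the MEC is supported by two points (diametrically opposite) or three points (on a circumcircle).
The minimum enclosing circle is determined by three boundary points: A_1, A_2, A_4.
Their circumcentre is (-19/6, 5.5) with r² = 185/18.
The farthest remaining point A_3 is at distance² 53/18 ≤ 185/18.

185/18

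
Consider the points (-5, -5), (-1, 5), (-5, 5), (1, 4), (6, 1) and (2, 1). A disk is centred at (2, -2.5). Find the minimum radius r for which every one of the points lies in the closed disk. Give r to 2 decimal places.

The required radius is the distance from (2, -2.5) to the farthest point.
Squared distances: 55.25, 65.25, 105.25, 43.25, 28.25, 12.25.
Maximum is 105.25, attained at (-5, 5).
r = √(105.25) ≈ 10.26.

10.26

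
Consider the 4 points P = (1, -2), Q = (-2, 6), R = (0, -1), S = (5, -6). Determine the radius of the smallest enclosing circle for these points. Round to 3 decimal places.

6.946

A smallest enclosing disk is always determined by at most three of the input points on its boundary.
The farthest pair is Q–S with squared distance 193. The circle on this segment as diameter has centre (1.5, 0) and r² = 193/4 = 48.25.
Check P: distance² to centre = 4.25 ≤ 48.25, so it lies inside.
All remaining points lie in this disk, and no smaller disk contains both endpoints, so this is the minimum enclosing circle.
r = √(48.25) ≈ 6.946.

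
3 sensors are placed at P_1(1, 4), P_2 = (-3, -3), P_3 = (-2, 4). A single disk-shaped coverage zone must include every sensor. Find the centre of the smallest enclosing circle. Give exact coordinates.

Side lengths²: P_1P_2² = 65, P_1P_3² = 9, P_2P_3² = 50.
Since P_1P_2² = 65 ≥ 50 + 9 = 59, the angle opposite P_1P_2 is not acute, so the smallest enclosing circle has P_1P_2 as diameter.
Centre = midpoint of P_1P_2 = (-1, 0.5), r² = 65/4 = 16.25.
Centre = (-1, 0.5).

(-1, 0.5)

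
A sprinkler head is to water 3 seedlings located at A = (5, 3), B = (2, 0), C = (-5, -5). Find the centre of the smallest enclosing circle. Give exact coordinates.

(0, -1)

Side lengths²: AB² = 18, AC² = 164, BC² = 74.
Since AC² = 164 ≥ 74 + 18 = 92, the angle opposite AC is not acute, so the smallest enclosing circle has AC as diameter.
Centre = midpoint of AC = (0, -1), r² = 164/4 = 41.
Centre = (0, -1).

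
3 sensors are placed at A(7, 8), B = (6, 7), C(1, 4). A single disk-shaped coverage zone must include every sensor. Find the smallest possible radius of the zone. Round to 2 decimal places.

3.61

Side lengths²: AB² = 2, AC² = 52, BC² = 34.
Since AC² = 52 ≥ 34 + 2 = 36, the angle opposite AC is not acute, so the smallest enclosing circle has AC as diameter.
Centre = midpoint of AC = (4, 6), r² = 52/4 = 13.
r = √13 ≈ 3.61.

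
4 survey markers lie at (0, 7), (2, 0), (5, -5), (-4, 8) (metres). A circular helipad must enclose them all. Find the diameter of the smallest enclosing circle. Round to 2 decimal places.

15.81

The minimum enclosing circle of a finite set is fixed by two of the points (as a diameter) or three (as a circumcircle).
The farthest pair is (5, -5)–(-4, 8) with squared distance 250. The circle on this segment as diameter has centre (0.5, 1.5) and r² = 250/4 = 62.5.
Check (0, 7): distance² to centre = 30.5 ≤ 62.5, so it lies inside.
All remaining points lie in this disk, and no smaller disk contains both endpoints, so this is the minimum enclosing circle.
Diameter = 2r = 2√(62.5) ≈ 15.81.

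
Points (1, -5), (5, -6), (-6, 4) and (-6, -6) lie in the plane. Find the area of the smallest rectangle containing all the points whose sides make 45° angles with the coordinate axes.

115.5

In coordinates u = x + y, v = x − y the rectangle is axis-aligned; the map (x,y)→(u,v) scales areas by 2.
u-values: -4, -1, -2, -12; range = -1 − (-12) = 11.
v-values: 6, 11, -10, 0; range = 11 − (-10) = 21.
Area = (11 × 21) / 2 = 115.5.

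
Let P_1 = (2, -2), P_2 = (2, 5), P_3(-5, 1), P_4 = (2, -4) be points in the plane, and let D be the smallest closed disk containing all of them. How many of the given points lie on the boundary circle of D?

The minimum enclosing circle of a finite set is fixed by two of the points (as a diameter) or three (as a circumcircle).
The minimum enclosing circle is determined by three boundary points: P_2, P_3, P_4.
Their circumcentre is (-1/14, 0.5) with r² = 2405/98.
The farthest remaining point P_1 is at distance² 1033/98 ≤ 2405/98.
The points at distance exactly r from the centre are P_2, P_3, P_4 — 3 points.

3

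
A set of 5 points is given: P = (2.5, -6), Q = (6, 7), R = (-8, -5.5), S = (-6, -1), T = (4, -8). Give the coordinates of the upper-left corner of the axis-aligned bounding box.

x-range [-8, 6], y-range [-8, 7].
The upper-left corner is (-8, 7).

(-8, 7)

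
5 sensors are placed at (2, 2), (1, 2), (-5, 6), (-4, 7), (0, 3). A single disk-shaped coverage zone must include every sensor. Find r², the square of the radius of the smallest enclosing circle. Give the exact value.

The minimum enclosing circle of a finite set is fixed by two of the points (as a diameter) or three (as a circumcircle).
The farthest pair is (2, 2)–(-5, 6) with squared distance 65. The circle on this segment as diameter has centre (-1.5, 4) and r² = 65/4 = 16.25.
Check (1, 2): distance² to centre = 10.25 ≤ 16.25, so it lies inside.
All remaining points lie in this disk, and no smaller disk contains both endpoints, so this is the minimum enclosing circle.

16.25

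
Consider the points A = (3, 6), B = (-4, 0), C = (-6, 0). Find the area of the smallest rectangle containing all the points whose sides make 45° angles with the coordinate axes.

22.5

In coordinates u = x + y, v = x − y the rectangle is axis-aligned; the map (x,y)→(u,v) scales areas by 2.
u-values: 9, -4, -6; range = 9 − (-6) = 15.
v-values: -3, -4, -6; range = -3 − (-6) = 3.
Area = (15 × 3) / 2 = 22.5.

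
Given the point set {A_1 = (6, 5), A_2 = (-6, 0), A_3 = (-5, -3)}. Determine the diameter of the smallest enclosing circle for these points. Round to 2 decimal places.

13.60

Side lengths²: A_1A_2² = 169, A_1A_3² = 185, A_2A_3² = 10.
Since A_1A_3² = 185 ≥ 169 + 10 = 179, the angle opposite A_1A_3 is not acute, so the smallest enclosing circle has A_1A_3 as diameter.
Centre = midpoint of A_1A_3 = (0.5, 1), r² = 185/4 = 46.25.
Diameter = 2r = 2√(46.25) ≈ 13.60.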